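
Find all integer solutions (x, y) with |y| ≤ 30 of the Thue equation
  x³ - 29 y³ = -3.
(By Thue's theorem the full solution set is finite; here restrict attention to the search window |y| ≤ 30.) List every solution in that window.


The equation is x³ - 29y³ = -3. For fixed y, x³ = 29·y³ − 3, so a solution requires the RHS to be a perfect cube.
Strategy: iterate y from -30 to 30, compute RHS = 29·y³ − 3, and check whether it is a (positive or negative) perfect cube.
Check small values of y:
  y = 0: RHS = -3 is not a perfect cube.
  y = 1: RHS = 26 is not a perfect cube.
  y = -1: RHS = -32 is not a perfect cube.
  y = 2: RHS = 229 is not a perfect cube.
  y = -2: RHS = -235 is not a perfect cube.
  y = 3: RHS = 780 is not a perfect cube.
  y = -3: RHS = -786 is not a perfect cube.
Continuing the search up to |y| = 30 finds no solutions either.
No (x, y) in the scanned range satisfies the equation.

No integer solutions with |y| ≤ 30.


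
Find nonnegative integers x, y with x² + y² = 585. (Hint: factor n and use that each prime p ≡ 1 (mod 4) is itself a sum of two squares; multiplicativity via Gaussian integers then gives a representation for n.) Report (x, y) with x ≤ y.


Step 1: Factor n = 585 = 3^2 · 5 · 13.
Step 2: Check the mod-4 condition on each prime factor: 3 ≡ 3 (mod 4), exponent 2 (must be even); 5 ≡ 1 (mod 4), exponent 1; 13 ≡ 1 (mod 4), exponent 1.
All primes ≡ 3 (mod 4) appear to even exponent (or don't appear), so by the two-squares theorem n IS expressible as a sum of two squares.
Step 3: Build a representation. Group n = k² · m with k = 3 and m = 5 · 13 = 65 (a product of primes ≡ 1 (mod 4)); a representation of m scales to one of n via (k·x)² + (k·y)² = k²(x² + y²). Each prime p ≡ 1 (mod 4) is itself a sum of two squares; find a² by testing p − a² for a perfect square:
  5: 5 − 1² = 4 = 2² ⇒ 5 = 1² + 2².
  13: 13 − 1² = 12, 13 − 2² = 9 = 3² ⇒ 13 = 2² + 3².
  Combine using the Brahmagupta–Fibonacci identity (a² + b²)(c² + d²) = (ac − bd)² + (ad + bc)² = (ac + bd)² + (ad − bc)²:
  5 · 13 = 65: from (1² + 2²)(2² + 3²), take (1·2 − 2·3, 1·3 + 2·2) = (2 − 6, 3 + 4) = (-4, 7); dropping signs (only squares matter) gives (4, 7); check 4² + 7² = 16 + 49 = 65 ✓.
  Scale by k = 3: (3·4, 3·7) = (12, 21).
Step 4: Order so x ≤ y and verify: 12² + 21² = 144 + 441 = 585 = n. ✓

n = 585 = 12² + 21² (one valid representation with x ≤ y).


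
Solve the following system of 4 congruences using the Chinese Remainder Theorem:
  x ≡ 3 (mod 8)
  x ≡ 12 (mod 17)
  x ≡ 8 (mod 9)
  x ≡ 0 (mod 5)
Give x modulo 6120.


Product of moduli M = 8 · 17 · 9 · 5 = 6120.
Merge one congruence at a time:
  Start: x ≡ 3 (mod 8).
  Combine with x ≡ 12 (mod 17); new modulus lcm = 136.
    Write x = 3 + 8·t and substitute into x ≡ 12 (mod 17): 8·t ≡ 12 − 3 = 9 (mod 17).
    The inverse of 8 mod 17 is 15 (since 8·15 = 120 = 7·17 + 1), so t ≡ 15·9 = 135 ≡ 16 (mod 17).
    Then x = 3 + 8·16 = 131, valid modulo lcm(8, 17) = 136: x ≡ 131 (mod 136).
  Combine with x ≡ 8 (mod 9); new modulus lcm = 1224.
    Write x = 131 + 136·t and substitute into x ≡ 8 (mod 9): 136·t ≡ 8 − 131 = -123 (mod 9).
    Reduce coefficients mod 9: 1·t ≡ 3 (mod 9).
    So t ≡ 3 (mod 9).
    Then x = 131 + 136·3 = 539, valid modulo lcm(136, 9) = 1224: x ≡ 539 (mod 1224).
  Combine with x ≡ 0 (mod 5); new modulus lcm = 6120.
    Write x = 539 + 1224·t and substitute into x ≡ 0 (mod 5): 1224·t ≡ 0 − 539 = -539 (mod 5).
    Reduce coefficients mod 5: 4·t ≡ 1 (mod 5).
    The inverse of 4 mod 5 is 4 (since 4·4 = 16 = 3·5 + 1), so t ≡ 4·1 = 4 ≡ 4 (mod 5).
    Then x = 539 + 1224·4 = 5435, valid modulo lcm(1224, 5) = 6120: x ≡ 5435 (mod 6120).
Verify against each original: 5435 mod 8 = 3, 5435 mod 17 = 12, 5435 mod 9 = 8, 5435 mod 5 = 0.

x ≡ 5435 (mod 6120).


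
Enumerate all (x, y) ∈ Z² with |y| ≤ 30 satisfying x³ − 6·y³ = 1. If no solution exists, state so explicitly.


The equation is x³ - 6y³ = 1. For fixed y, x³ = 6·y³ + 1, so a solution requires the RHS to be a perfect cube.
Strategy: iterate y from -30 to 30, compute RHS = 6·y³ + 1, and check whether it is a (positive or negative) perfect cube.
Check small values of y:
  y = 0: RHS = 1 = (1)³ ⇒ x = 1 works.
  y = 1: RHS = 7 is not a perfect cube.
  y = -1: RHS = -5 is not a perfect cube.
  y = 2: RHS = 49 is not a perfect cube.
  y = -2: RHS = -47 is not a perfect cube.
  y = 3: RHS = 163 is not a perfect cube.
  y = -3: RHS = -161 is not a perfect cube.
Continuing the search up to |y| = 30 finds no further solutions beyond those listed.
Collected solutions: (1, 0).

Solutions (with |y| ≤ 30): (1, 0).


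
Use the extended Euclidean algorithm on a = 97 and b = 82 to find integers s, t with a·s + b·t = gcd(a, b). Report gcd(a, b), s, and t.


Euclidean algorithm on (97, 82) — divide until remainder is 0:
  97 = 1 · 82 + 15
  82 = 5 · 15 + 7
  15 = 2 · 7 + 1
  7 = 7 · 1 + 0
gcd(97, 82) = 1.
Track Bezout coefficients alongside the remainders: start with r₀ = 97 = a·1 + b·0 (s = 1, t = 0) and r₁ = 82 = a·0 + b·1 (s = 0, t = 1); each new remainder r_{k+1} = r_{k-1} − q_k·r_k inherits s_{k+1} = s_{k-1} − q_k·s_k, t_{k+1} = t_{k-1} − q_k·t_k, so r_k = a·s_k + b·t_k at every step:
  q = 1: r = 15, s = 1 − 1·0 = 1, t = 0 − 1·1 = -1  (check: 97·1 + 82·(-1) = 15)
  q = 5: r = 7, s = 0 − 5·1 = -5, t = 1 − 5·(-1) = 6  (check: 97·(-5) + 82·6 = 7)
  q = 2: r = 1, s = 1 − 2·(-5) = 11, t = -1 − 2·6 = -13  (check: 97·11 + 82·(-13) = 1)
The row with r = 1 (the gcd) gives the Bezout coefficients s = 11, t = -13.
Result: 97 · (11) + 82 · (-13) = 1.

gcd(97, 82) = 1; s = 11, t = -13 (check: 97·11 + 82·(-13) = 1).


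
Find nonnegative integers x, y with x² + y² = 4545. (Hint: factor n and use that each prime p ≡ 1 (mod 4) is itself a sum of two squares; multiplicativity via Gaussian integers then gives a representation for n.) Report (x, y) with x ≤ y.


Step 1: Factor n = 4545 = 3^2 · 5 · 101.
Step 2: Check the mod-4 condition on each prime factor: 3 ≡ 3 (mod 4), exponent 2 (must be even); 5 ≡ 1 (mod 4), exponent 1; 101 ≡ 1 (mod 4), exponent 1.
All primes ≡ 3 (mod 4) appear to even exponent (or don't appear), so by the two-squares theorem n IS expressible as a sum of two squares.
Step 3: Build a representation. Group n = k² · m with k = 3 and m = 5 · 101 = 505 (a product of primes ≡ 1 (mod 4)); a representation of m scales to one of n via (k·x)² + (k·y)² = k²(x² + y²). Each prime p ≡ 1 (mod 4) is itself a sum of two squares; find a² by testing p − a² for a perfect square:
  5: 5 − 1² = 4 = 2² ⇒ 5 = 1² + 2².
  101: 101 − 1² = 100 = 10² ⇒ 101 = 1² + 10².
  Combine using the Brahmagupta–Fibonacci identity (a² + b²)(c² + d²) = (ac − bd)² + (ad + bc)² = (ac + bd)² + (ad − bc)²:
  5 · 101 = 505: from (1² + 2²)(1² + 10²), take (1·1 − 2·10, 1·10 + 2·1) = (1 − 20, 10 + 2) = (-19, 12); dropping signs (only squares matter) gives (19, 12); check 19² + 12² = 361 + 144 = 505 ✓.
  Scale by k = 3: (3·19, 3·12) = (57, 36).
Step 4: Order so x ≤ y and verify: 36² + 57² = 1296 + 3249 = 4545 = n. ✓

n = 4545 = 36² + 57² (one valid representation with x ≤ y).


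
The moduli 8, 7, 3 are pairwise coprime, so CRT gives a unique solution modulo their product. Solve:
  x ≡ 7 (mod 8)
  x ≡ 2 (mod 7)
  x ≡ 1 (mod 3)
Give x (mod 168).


Moduli 8, 7, 3 are pairwise coprime; by CRT there is a unique solution modulo M = 8 · 7 · 3 = 168.
Solve pairwise, accumulating the modulus:
  Start with x ≡ 7 (mod 8).
  Combine with x ≡ 2 (mod 7): since gcd(8, 7) = 1, we get a unique residue mod 56.
    Write x = 7 + 8·t and substitute into x ≡ 2 (mod 7): 8·t ≡ 2 − 7 = -5 (mod 7).
    Reduce coefficients mod 7: 1·t ≡ 2 (mod 7).
    So t ≡ 2 (mod 7).
    Then x = 7 + 8·2 = 23, valid modulo lcm(8, 7) = 56: x ≡ 23 (mod 56).
  Combine with x ≡ 1 (mod 3): since gcd(56, 3) = 1, we get a unique residue mod 168.
    Write x = 23 + 56·t and substitute into x ≡ 1 (mod 3): 56·t ≡ 1 − 23 = -22 (mod 3).
    Reduce coefficients mod 3: 2·t ≡ 2 (mod 3).
    The inverse of 2 mod 3 is 2 (since 2·2 = 4 = 1·3 + 1), so t ≡ 2·2 = 4 ≡ 1 (mod 3).
    Then x = 23 + 56·1 = 79, valid modulo lcm(56, 3) = 168: x ≡ 79 (mod 168).
Verify: 79 mod 8 = 7 ✓, 79 mod 7 = 2 ✓, 79 mod 3 = 1 ✓.

x ≡ 79 (mod 168).


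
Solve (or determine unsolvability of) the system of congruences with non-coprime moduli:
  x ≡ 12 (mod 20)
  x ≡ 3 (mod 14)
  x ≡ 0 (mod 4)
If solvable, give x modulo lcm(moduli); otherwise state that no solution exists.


Moduli 20, 14, 4 are not pairwise coprime, so CRT works modulo lcm(m_i) when all pairwise compatibility conditions hold.
Pairwise compatibility: gcd(m_i, m_j) must divide a_i - a_j for every pair.
Merge one congruence at a time:
  Start: x ≡ 12 (mod 20).
  Combine with x ≡ 3 (mod 14): gcd(20, 14) = 2, and 3 - 12 = -9 is NOT divisible by 2.
    ⇒ system is inconsistent (no integer solution).

No solution (the system is inconsistent).


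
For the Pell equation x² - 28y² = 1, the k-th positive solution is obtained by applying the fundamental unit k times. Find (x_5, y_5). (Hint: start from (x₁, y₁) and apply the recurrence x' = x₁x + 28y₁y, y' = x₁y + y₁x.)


Step 1: Find the fundamental solution (x₁, y₁) of x² - 28y² = 1.
  Expand √28 as a continued fraction. a₀ = ⌊√28⌋ = 5; iterate m_{k+1} = d_k·a_k − m_k, d_{k+1} = (28 − m_{k+1}²)/d_k, a_{k+1} = ⌊(a₀ + m_{k+1})/d_{k+1}⌋ (starting m₀ = 0, d₀ = 1), with convergents p_k = a_k·p_{k-1} + p_{k-2}, q_k = a_k·q_{k-1} + q_{k-2} (p₋₁ = 1, q₋₁ = 0):
  k = 0: a₀ = 5; p₀/q₀ = 5/1; p₀² − 28·q₀² = 25 − 28 = -3.
  k = 1: m = 5, d = 3, a = ⌊(5 + 5)/3⌋ = 3; p/q = (3·5 + 1)/(3·1 + 0) = 16/3; p² − 28·q² = 256 − 252 = 4.
  k = 2: m = 4, d = 4, a = ⌊(5 + 4)/4⌋ = 2; p/q = (2·16 + 5)/(2·3 + 1) = 37/7; p² − 28·q² = 1369 − 1372 = -3.
  k = 3: m = 4, d = 3, a = ⌊(5 + 4)/3⌋ = 3; p/q = (3·37 + 16)/(3·7 + 3) = 127/24; p² − 28·q² = 16129 − 16128 = 1.
  The first convergent with p² − 28·q² = 1 gives the fundamental solution (x₁, y₁) = (127, 24).
Step 2: Apply the recurrence (x_{n+1}, y_{n+1}) = (x₁x_n + 28y₁y_n, x₁y_n + y₁x_n) repeatedly.
  From (x_1, y_1) = (127, 24): x_2 = 127·127 + 28·24·24 = 32257; y_2 = 127·24 + 24·127 = 6096.
  From (x_2, y_2) = (32257, 6096): x_3 = 127·32257 + 28·24·6096 = 8193151; y_3 = 127·6096 + 24·32257 = 1548360.
  From (x_3, y_3) = (8193151, 1548360): x_4 = 127·8193151 + 28·24·1548360 = 2081028097; y_4 = 127·1548360 + 24·8193151 = 393277344.
  From (x_4, y_4) = (2081028097, 393277344): x_5 = 127·2081028097 + 28·24·393277344 = 528572943487; y_5 = 127·393277344 + 24·2081028097 = 99890897016.
Step 3: Verify x_5² - 28·y_5² = 279389356586511295719169 - 279389356586511295719168 = 1 (should be 1). ✓

(x_1, y_1) = (127, 24); (x_5, y_5) = (528572943487, 99890897016).


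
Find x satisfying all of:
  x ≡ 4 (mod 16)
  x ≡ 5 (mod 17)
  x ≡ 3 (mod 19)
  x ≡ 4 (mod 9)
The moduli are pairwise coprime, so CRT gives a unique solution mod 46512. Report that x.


Product of moduli M = 16 · 17 · 19 · 9 = 46512.
Merge one congruence at a time:
  Start: x ≡ 4 (mod 16).
  Combine with x ≡ 5 (mod 17); new modulus lcm = 272.
    Write x = 4 + 16·t and substitute into x ≡ 5 (mod 17): 16·t ≡ 5 − 4 = 1 (mod 17).
    The inverse of 16 mod 17 is 16 (since 16·16 = 256 = 15·17 + 1), so t ≡ 16·1 = 16 ≡ 16 (mod 17).
    Then x = 4 + 16·16 = 260, valid modulo lcm(16, 17) = 272: x ≡ 260 (mod 272).
  Combine with x ≡ 3 (mod 19); new modulus lcm = 5168.
    Write x = 260 + 272·t and substitute into x ≡ 3 (mod 19): 272·t ≡ 3 − 260 = -257 (mod 19).
    Reduce coefficients mod 19: 6·t ≡ 9 (mod 19).
    The inverse of 6 mod 19 is 16 (since 6·16 = 96 = 5·19 + 1), so t ≡ 16·9 = 144 ≡ 11 (mod 19).
    Then x = 260 + 272·11 = 3252, valid modulo lcm(272, 19) = 5168: x ≡ 3252 (mod 5168).
  Combine with x ≡ 4 (mod 9); new modulus lcm = 46512.
    Write x = 3252 + 5168·t and substitute into x ≡ 4 (mod 9): 5168·t ≡ 4 − 3252 = -3248 (mod 9).
    Reduce coefficients mod 9: 2·t ≡ 1 (mod 9).
    The inverse of 2 mod 9 is 5 (since 2·5 = 10 = 1·9 + 1), so t ≡ 5·1 = 5 ≡ 5 (mod 9).
    Then x = 3252 + 5168·5 = 29092, valid modulo lcm(5168, 9) = 46512: x ≡ 29092 (mod 46512).
Verify against each original: 29092 mod 16 = 4, 29092 mod 17 = 5, 29092 mod 19 = 3, 29092 mod 9 = 4.

x ≡ 29092 (mod 46512).


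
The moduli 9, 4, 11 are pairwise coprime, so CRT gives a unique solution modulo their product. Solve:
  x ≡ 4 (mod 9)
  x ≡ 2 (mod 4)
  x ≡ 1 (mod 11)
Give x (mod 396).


Moduli 9, 4, 11 are pairwise coprime; by CRT there is a unique solution modulo M = 9 · 4 · 11 = 396.
Solve pairwise, accumulating the modulus:
  Start with x ≡ 4 (mod 9).
  Combine with x ≡ 2 (mod 4): since gcd(9, 4) = 1, we get a unique residue mod 36.
    Write x = 4 + 9·t and substitute into x ≡ 2 (mod 4): 9·t ≡ 2 − 4 = -2 (mod 4).
    Reduce coefficients mod 4: 1·t ≡ 2 (mod 4).
    So t ≡ 2 (mod 4).
    Then x = 4 + 9·2 = 22, valid modulo lcm(9, 4) = 36: x ≡ 22 (mod 36).
  Combine with x ≡ 1 (mod 11): since gcd(36, 11) = 1, we get a unique residue mod 396.
    Write x = 22 + 36·t and substitute into x ≡ 1 (mod 11): 36·t ≡ 1 − 22 = -21 (mod 11).
    Reduce coefficients mod 11: 3·t ≡ 1 (mod 11).
    The inverse of 3 mod 11 is 4 (since 3·4 = 12 = 1·11 + 1), so t ≡ 4·1 = 4 ≡ 4 (mod 11).
    Then x = 22 + 36·4 = 166, valid modulo lcm(36, 11) = 396: x ≡ 166 (mod 396).
Verify: 166 mod 9 = 4 ✓, 166 mod 4 = 2 ✓, 166 mod 11 = 1 ✓.

x ≡ 166 (mod 396).


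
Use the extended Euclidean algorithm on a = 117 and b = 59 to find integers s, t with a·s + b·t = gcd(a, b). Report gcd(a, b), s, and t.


Euclidean algorithm on (117, 59) — divide until remainder is 0:
  117 = 1 · 59 + 58
  59 = 1 · 58 + 1
  58 = 58 · 1 + 0
gcd(117, 59) = 1.
Track Bezout coefficients alongside the remainders: start with r₀ = 117 = a·1 + b·0 (s = 1, t = 0) and r₁ = 59 = a·0 + b·1 (s = 0, t = 1); each new remainder r_{k+1} = r_{k-1} − q_k·r_k inherits s_{k+1} = s_{k-1} − q_k·s_k, t_{k+1} = t_{k-1} − q_k·t_k, so r_k = a·s_k + b·t_k at every step:
  q = 1: r = 58, s = 1 − 1·0 = 1, t = 0 − 1·1 = -1  (check: 117·1 + 59·(-1) = 58)
  q = 1: r = 1, s = 0 − 1·1 = -1, t = 1 − 1·(-1) = 2  (check: 117·(-1) + 59·2 = 1)
The row with r = 1 (the gcd) gives the Bezout coefficients s = -1, t = 2.
Result: 117 · (-1) + 59 · (2) = 1.

gcd(117, 59) = 1; s = -1, t = 2 (check: 117·(-1) + 59·2 = 1).


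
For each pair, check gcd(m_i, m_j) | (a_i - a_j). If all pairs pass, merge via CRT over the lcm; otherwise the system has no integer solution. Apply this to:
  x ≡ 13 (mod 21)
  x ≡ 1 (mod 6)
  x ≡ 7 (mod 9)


Moduli 21, 6, 9 are not pairwise coprime, so CRT works modulo lcm(m_i) when all pairwise compatibility conditions hold.
Pairwise compatibility: gcd(m_i, m_j) must divide a_i - a_j for every pair.
Merge one congruence at a time:
  Start: x ≡ 13 (mod 21).
  Combine with x ≡ 1 (mod 6): gcd(21, 6) = 3; 1 - 13 = -12, which IS divisible by 3, so compatible.
    Write x = 13 + 21·t and substitute into x ≡ 1 (mod 6): 21·t ≡ 1 − 13 = -12 (mod 6).
    Divide the congruence (and modulus) by g = 3: 7·t ≡ -4 (mod 2).
    Reduce coefficients mod 2: 1·t ≡ 0 (mod 2).
    So t ≡ 0 (mod 2).
    Then x = 13 + 21·0 = 13, valid modulo lcm(21, 6) = 42: x ≡ 13 (mod 42).
  Combine with x ≡ 7 (mod 9): gcd(42, 9) = 3; 7 - 13 = -6, which IS divisible by 3, so compatible.
    Write x = 13 + 42·t and substitute into x ≡ 7 (mod 9): 42·t ≡ 7 − 13 = -6 (mod 9).
    Divide the congruence (and modulus) by g = 3: 14·t ≡ -2 (mod 3).
    Reduce coefficients mod 3: 2·t ≡ 1 (mod 3).
    The inverse of 2 mod 3 is 2 (since 2·2 = 4 = 1·3 + 1), so t ≡ 2·1 = 2 ≡ 2 (mod 3).
    Then x = 13 + 42·2 = 97, valid modulo lcm(42, 9) = 126: x ≡ 97 (mod 126).
Verify: 97 mod 21 = 13, 97 mod 6 = 1, 97 mod 9 = 7.

x ≡ 97 (mod 126).


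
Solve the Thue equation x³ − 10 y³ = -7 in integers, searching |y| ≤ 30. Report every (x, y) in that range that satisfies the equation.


The equation is x³ - 10y³ = -7. For fixed y, x³ = 10·y³ − 7, so a solution requires the RHS to be a perfect cube.
Strategy: iterate y from -30 to 30, compute RHS = 10·y³ − 7, and check whether it is a (positive or negative) perfect cube.
Check small values of y:
  y = 0: RHS = -7 is not a perfect cube.
  y = 1: RHS = 3 is not a perfect cube.
  y = -1: RHS = -17 is not a perfect cube.
  y = 2: RHS = 73 is not a perfect cube.
  y = -2: RHS = -87 is not a perfect cube.
  y = 3: RHS = 263 is not a perfect cube.
  y = -3: RHS = -277 is not a perfect cube.
Continuing the search up to |y| = 30 finds no solutions either.
No (x, y) in the scanned range satisfies the equation.

No integer solutions with |y| ≤ 30.


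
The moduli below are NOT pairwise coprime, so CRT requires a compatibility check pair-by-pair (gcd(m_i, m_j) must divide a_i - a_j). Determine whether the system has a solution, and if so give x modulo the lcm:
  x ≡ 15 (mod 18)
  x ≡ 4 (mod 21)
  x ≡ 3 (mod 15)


Moduli 18, 21, 15 are not pairwise coprime, so CRT works modulo lcm(m_i) when all pairwise compatibility conditions hold.
Pairwise compatibility: gcd(m_i, m_j) must divide a_i - a_j for every pair.
Merge one congruence at a time:
  Start: x ≡ 15 (mod 18).
  Combine with x ≡ 4 (mod 21): gcd(18, 21) = 3, and 4 - 15 = -11 is NOT divisible by 3.
    ⇒ system is inconsistent (no integer solution).

No solution (the system is inconsistent).


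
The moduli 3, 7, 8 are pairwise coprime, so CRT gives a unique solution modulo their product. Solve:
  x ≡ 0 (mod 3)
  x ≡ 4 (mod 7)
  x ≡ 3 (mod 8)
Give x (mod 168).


Moduli 3, 7, 8 are pairwise coprime; by CRT there is a unique solution modulo M = 3 · 7 · 8 = 168.
Solve pairwise, accumulating the modulus:
  Start with x ≡ 0 (mod 3).
  Combine with x ≡ 4 (mod 7): since gcd(3, 7) = 1, we get a unique residue mod 21.
    Write x = 0 + 3·t and substitute into x ≡ 4 (mod 7): 3·t ≡ 4 − 0 = 4 (mod 7).
    The inverse of 3 mod 7 is 5 (since 3·5 = 15 = 2·7 + 1), so t ≡ 5·4 = 20 ≡ 6 (mod 7).
    Then x = 0 + 3·6 = 18, valid modulo lcm(3, 7) = 21: x ≡ 18 (mod 21).
  Combine with x ≡ 3 (mod 8): since gcd(21, 8) = 1, we get a unique residue mod 168.
    Write x = 18 + 21·t and substitute into x ≡ 3 (mod 8): 21·t ≡ 3 − 18 = -15 (mod 8).
    Reduce coefficients mod 8: 5·t ≡ 1 (mod 8).
    The inverse of 5 mod 8 is 5 (since 5·5 = 25 = 3·8 + 1), so t ≡ 5·1 = 5 ≡ 5 (mod 8).
    Then x = 18 + 21·5 = 123, valid modulo lcm(21, 8) = 168: x ≡ 123 (mod 168).
Verify: 123 mod 3 = 0 ✓, 123 mod 7 = 4 ✓, 123 mod 8 = 3 ✓.

x ≡ 123 (mod 168).


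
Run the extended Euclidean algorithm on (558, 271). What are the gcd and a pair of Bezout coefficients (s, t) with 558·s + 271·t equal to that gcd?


Euclidean algorithm on (558, 271) — divide until remainder is 0:
  558 = 2 · 271 + 16
  271 = 16 · 16 + 15
  16 = 1 · 15 + 1
  15 = 15 · 1 + 0
gcd(558, 271) = 1.
Track Bezout coefficients alongside the remainders: start with r₀ = 558 = a·1 + b·0 (s = 1, t = 0) and r₁ = 271 = a·0 + b·1 (s = 0, t = 1); each new remainder r_{k+1} = r_{k-1} − q_k·r_k inherits s_{k+1} = s_{k-1} − q_k·s_k, t_{k+1} = t_{k-1} − q_k·t_k, so r_k = a·s_k + b·t_k at every step:
  q = 2: r = 16, s = 1 − 2·0 = 1, t = 0 − 2·1 = -2  (check: 558·1 + 271·(-2) = 16)
  q = 16: r = 15, s = 0 − 16·1 = -16, t = 1 − 16·(-2) = 33  (check: 558·(-16) + 271·33 = 15)
  q = 1: r = 1, s = 1 − 1·(-16) = 17, t = -2 − 1·33 = -35  (check: 558·17 + 271·(-35) = 1)
The row with r = 1 (the gcd) gives the Bezout coefficients s = 17, t = -35.
Result: 558 · (17) + 271 · (-35) = 1.

gcd(558, 271) = 1; s = 17, t = -35 (check: 558·17 + 271·(-35) = 1).


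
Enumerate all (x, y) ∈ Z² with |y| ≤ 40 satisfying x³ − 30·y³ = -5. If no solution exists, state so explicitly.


The equation is x³ - 30y³ = -5. For fixed y, x³ = 30·y³ − 5, so a solution requires the RHS to be a perfect cube.
Strategy: iterate y from -40 to 40, compute RHS = 30·y³ − 5, and check whether it is a (positive or negative) perfect cube.
Check small values of y:
  y = 0: RHS = -5 is not a perfect cube.
  y = 1: RHS = 25 is not a perfect cube.
  y = -1: RHS = -35 is not a perfect cube.
  y = 2: RHS = 235 is not a perfect cube.
  y = -2: RHS = -245 is not a perfect cube.
  y = 3: RHS = 805 is not a perfect cube.
  y = -3: RHS = -815 is not a perfect cube.
Continuing the search up to |y| = 40 finds no solutions either.
No (x, y) in the scanned range satisfies the equation.

No integer solutions with |y| ≤ 40.


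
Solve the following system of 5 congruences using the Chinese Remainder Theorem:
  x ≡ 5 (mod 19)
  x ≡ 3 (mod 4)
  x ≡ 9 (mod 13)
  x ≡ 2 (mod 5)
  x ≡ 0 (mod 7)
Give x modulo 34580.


Product of moduli M = 19 · 4 · 13 · 5 · 7 = 34580.
Merge one congruence at a time:
  Start: x ≡ 5 (mod 19).
  Combine with x ≡ 3 (mod 4); new modulus lcm = 76.
    Write x = 5 + 19·t and substitute into x ≡ 3 (mod 4): 19·t ≡ 3 − 5 = -2 (mod 4).
    Reduce coefficients mod 4: 3·t ≡ 2 (mod 4).
    The inverse of 3 mod 4 is 3 (since 3·3 = 9 = 2·4 + 1), so t ≡ 3·2 = 6 ≡ 2 (mod 4).
    Then x = 5 + 19·2 = 43, valid modulo lcm(19, 4) = 76: x ≡ 43 (mod 76).
  Combine with x ≡ 9 (mod 13); new modulus lcm = 988.
    Write x = 43 + 76·t and substitute into x ≡ 9 (mod 13): 76·t ≡ 9 − 43 = -34 (mod 13).
    Reduce coefficients mod 13: 11·t ≡ 5 (mod 13).
    The inverse of 11 mod 13 is 6 (since 11·6 = 66 = 5·13 + 1), so t ≡ 6·5 = 30 ≡ 4 (mod 13).
    Then x = 43 + 76·4 = 347, valid modulo lcm(76, 13) = 988: x ≡ 347 (mod 988).
  Combine with x ≡ 2 (mod 5); new modulus lcm = 4940.
    Write x = 347 + 988·t and substitute into x ≡ 2 (mod 5): 988·t ≡ 2 − 347 = -345 (mod 5).
    Reduce coefficients mod 5: 3·t ≡ 0 (mod 5).
    The inverse of 3 mod 5 is 2 (since 3·2 = 6 = 1·5 + 1), so t ≡ 2·0 = 0 ≡ 0 (mod 5).
    Then x = 347 + 988·0 = 347, valid modulo lcm(988, 5) = 4940: x ≡ 347 (mod 4940).
  Combine with x ≡ 0 (mod 7); new modulus lcm = 34580.
    Write x = 347 + 4940·t and substitute into x ≡ 0 (mod 7): 4940·t ≡ 0 − 347 = -347 (mod 7).
    Reduce coefficients mod 7: 5·t ≡ 3 (mod 7).
    The inverse of 5 mod 7 is 3 (since 5·3 = 15 = 2·7 + 1), so t ≡ 3·3 = 9 ≡ 2 (mod 7).
    Then x = 347 + 4940·2 = 10227, valid modulo lcm(4940, 7) = 34580: x ≡ 10227 (mod 34580).
Verify against each original: 10227 mod 19 = 5, 10227 mod 4 = 3, 10227 mod 13 = 9, 10227 mod 5 = 2, 10227 mod 7 = 0.

x ≡ 10227 (mod 34580).


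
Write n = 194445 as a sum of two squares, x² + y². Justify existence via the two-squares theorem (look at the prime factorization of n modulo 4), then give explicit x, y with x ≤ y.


Step 1: Factor n = 194445 = 3^2 · 5 · 29 · 149.
Step 2: Check the mod-4 condition on each prime factor: 3 ≡ 3 (mod 4), exponent 2 (must be even); 5 ≡ 1 (mod 4), exponent 1; 29 ≡ 1 (mod 4), exponent 1; 149 ≡ 1 (mod 4), exponent 1.
All primes ≡ 3 (mod 4) appear to even exponent (or don't appear), so by the two-squares theorem n IS expressible as a sum of two squares.
Step 3: Build a representation. Group n = k² · m with k = 3 and m = 5 · 29 · 149 = 21605 (a product of primes ≡ 1 (mod 4)); a representation of m scales to one of n via (k·x)² + (k·y)² = k²(x² + y²). Each prime p ≡ 1 (mod 4) is itself a sum of two squares; find a² by testing p − a² for a perfect square:
  5: 5 − 1² = 4 = 2² ⇒ 5 = 1² + 2².
  29: 29 − 1² = 28, 29 − 2² = 25 = 5² ⇒ 29 = 2² + 5².
  149: 149 − 1² = 148, 149 − 2² = 145, 149 − 3² = 140, 149 − 4² = 133, 149 − 5² = 124, 149 − 6² = 113, 149 − 7² = 100 = 10² ⇒ 149 = 7² + 10².
  Combine using the Brahmagupta–Fibonacci identity (a² + b²)(c² + d²) = (ac − bd)² + (ad + bc)² = (ac + bd)² + (ad − bc)²:
  5 · 29 = 145: from (1² + 2²)(2² + 5²), take (1·2 − 2·5, 1·5 + 2·2) = (2 − 10, 5 + 4) = (-8, 9); dropping signs (only squares matter) gives (8, 9); check 8² + 9² = 64 + 81 = 145 ✓.
  145 · 149 = 21605: from (8² + 9²)(7² + 10²), take (8·7 − 9·10, 8·10 + 9·7) = (56 − 90, 80 + 63) = (-34, 143); dropping signs (only squares matter) gives (34, 143); check 34² + 143² = 1156 + 20449 = 21605 ✓.
  Scale by k = 3: (3·34, 3·143) = (102, 429).
Step 4: Order so x ≤ y and verify: 102² + 429² = 10404 + 184041 = 194445 = n. ✓

n = 194445 = 102² + 429² (one valid representation with x ≤ y).


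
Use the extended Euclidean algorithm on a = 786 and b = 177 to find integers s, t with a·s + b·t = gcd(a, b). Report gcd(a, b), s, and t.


Euclidean algorithm on (786, 177) — divide until remainder is 0:
  786 = 4 · 177 + 78
  177 = 2 · 78 + 21
  78 = 3 · 21 + 15
  21 = 1 · 15 + 6
  15 = 2 · 6 + 3
  6 = 2 · 3 + 0
gcd(786, 177) = 3.
Track Bezout coefficients alongside the remainders: start with r₀ = 786 = a·1 + b·0 (s = 1, t = 0) and r₁ = 177 = a·0 + b·1 (s = 0, t = 1); each new remainder r_{k+1} = r_{k-1} − q_k·r_k inherits s_{k+1} = s_{k-1} − q_k·s_k, t_{k+1} = t_{k-1} − q_k·t_k, so r_k = a·s_k + b·t_k at every step:
  q = 4: r = 78, s = 1 − 4·0 = 1, t = 0 − 4·1 = -4  (check: 786·1 + 177·(-4) = 78)
  q = 2: r = 21, s = 0 − 2·1 = -2, t = 1 − 2·(-4) = 9  (check: 786·(-2) + 177·9 = 21)
  q = 3: r = 15, s = 1 − 3·(-2) = 7, t = -4 − 3·9 = -31  (check: 786·7 + 177·(-31) = 15)
  q = 1: r = 6, s = -2 − 1·7 = -9, t = 9 − 1·(-31) = 40  (check: 786·(-9) + 177·40 = 6)
  q = 2: r = 3, s = 7 − 2·(-9) = 25, t = -31 − 2·40 = -111  (check: 786·25 + 177·(-111) = 3)
The row with r = 3 (the gcd) gives the Bezout coefficients s = 25, t = -111.
Result: 786 · (25) + 177 · (-111) = 3.

gcd(786, 177) = 3; s = 25, t = -111 (check: 786·25 + 177·(-111) = 3).


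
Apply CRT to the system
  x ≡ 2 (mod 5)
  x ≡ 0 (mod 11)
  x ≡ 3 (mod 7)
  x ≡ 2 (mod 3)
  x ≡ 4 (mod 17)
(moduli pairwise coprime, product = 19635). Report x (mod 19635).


Product of moduli M = 5 · 11 · 7 · 3 · 17 = 19635.
Merge one congruence at a time:
  Start: x ≡ 2 (mod 5).
  Combine with x ≡ 0 (mod 11); new modulus lcm = 55.
    Write x = 2 + 5·t and substitute into x ≡ 0 (mod 11): 5·t ≡ 0 − 2 = -2 (mod 11).
    Reduce coefficients mod 11: 5·t ≡ 9 (mod 11).
    The inverse of 5 mod 11 is 9 (since 5·9 = 45 = 4·11 + 1), so t ≡ 9·9 = 81 ≡ 4 (mod 11).
    Then x = 2 + 5·4 = 22, valid modulo lcm(5, 11) = 55: x ≡ 22 (mod 55).
  Combine with x ≡ 3 (mod 7); new modulus lcm = 385.
    Write x = 22 + 55·t and substitute into x ≡ 3 (mod 7): 55·t ≡ 3 − 22 = -19 (mod 7).
    Reduce coefficients mod 7: 6·t ≡ 2 (mod 7).
    The inverse of 6 mod 7 is 6 (since 6·6 = 36 = 5·7 + 1), so t ≡ 6·2 = 12 ≡ 5 (mod 7).
    Then x = 22 + 55·5 = 297, valid modulo lcm(55, 7) = 385: x ≡ 297 (mod 385).
  Combine with x ≡ 2 (mod 3); new modulus lcm = 1155.
    Write x = 297 + 385·t and substitute into x ≡ 2 (mod 3): 385·t ≡ 2 − 297 = -295 (mod 3).
    Reduce coefficients mod 3: 1·t ≡ 2 (mod 3).
    So t ≡ 2 (mod 3).
    Then x = 297 + 385·2 = 1067, valid modulo lcm(385, 3) = 1155: x ≡ 1067 (mod 1155).
  Combine with x ≡ 4 (mod 17); new modulus lcm = 19635.
    Write x = 1067 + 1155·t and substitute into x ≡ 4 (mod 17): 1155·t ≡ 4 − 1067 = -1063 (mod 17).
    Reduce coefficients mod 17: 16·t ≡ 8 (mod 17).
    The inverse of 16 mod 17 is 16 (since 16·16 = 256 = 15·17 + 1), so t ≡ 16·8 = 128 ≡ 9 (mod 17).
    Then x = 1067 + 1155·9 = 11462, valid modulo lcm(1155, 17) = 19635: x ≡ 11462 (mod 19635).
Verify against each original: 11462 mod 5 = 2, 11462 mod 11 = 0, 11462 mod 7 = 3, 11462 mod 3 = 2, 11462 mod 17 = 4.

x ≡ 11462 (mod 19635).


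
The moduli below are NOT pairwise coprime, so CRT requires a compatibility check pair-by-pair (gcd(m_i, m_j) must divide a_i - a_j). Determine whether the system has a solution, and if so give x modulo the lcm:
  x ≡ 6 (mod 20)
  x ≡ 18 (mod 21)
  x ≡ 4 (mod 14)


Moduli 20, 21, 14 are not pairwise coprime, so CRT works modulo lcm(m_i) when all pairwise compatibility conditions hold.
Pairwise compatibility: gcd(m_i, m_j) must divide a_i - a_j for every pair.
Merge one congruence at a time:
  Start: x ≡ 6 (mod 20).
  Combine with x ≡ 18 (mod 21): gcd(20, 21) = 1; 18 - 6 = 12, which IS divisible by 1, so compatible.
    Write x = 6 + 20·t and substitute into x ≡ 18 (mod 21): 20·t ≡ 18 − 6 = 12 (mod 21).
    The inverse of 20 mod 21 is 20 (since 20·20 = 400 = 19·21 + 1), so t ≡ 20·12 = 240 ≡ 9 (mod 21).
    Then x = 6 + 20·9 = 186, valid modulo lcm(20, 21) = 420: x ≡ 186 (mod 420).
  Combine with x ≡ 4 (mod 14): gcd(420, 14) = 14; 4 - 186 = -182, which IS divisible by 14, so compatible.
    Write x = 186 + 420·t and substitute into x ≡ 4 (mod 14): 420·t ≡ 4 − 186 = -182 (mod 14).
    Divide the congruence (and modulus) by g = 14: 30·t ≡ -13 (mod 1).
    Modulo 1 every t works; take t = 0.
    Then x = 186 + 420·0 = 186, valid modulo lcm(420, 14) = 420: x ≡ 186 (mod 420).
Verify: 186 mod 20 = 6, 186 mod 21 = 18, 186 mod 14 = 4.

x ≡ 186 (mod 420).


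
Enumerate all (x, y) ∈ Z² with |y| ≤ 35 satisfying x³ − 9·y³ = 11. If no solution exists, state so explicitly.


The equation is x³ - 9y³ = 11. For fixed y, x³ = 9·y³ + 11, so a solution requires the RHS to be a perfect cube.
Strategy: iterate y from -35 to 35, compute RHS = 9·y³ + 11, and check whether it is a (positive or negative) perfect cube.
Check small values of y:
  y = 0: RHS = 11 is not a perfect cube.
  y = 1: RHS = 20 is not a perfect cube.
  y = -1: RHS = 2 is not a perfect cube.
  y = 2: RHS = 83 is not a perfect cube.
  y = -2: RHS = -61 is not a perfect cube.
  y = 3: RHS = 254 is not a perfect cube.
  y = -3: RHS = -232 is not a perfect cube.
Continuing the search up to |y| = 35 finds no solutions either.
No (x, y) in the scanned range satisfies the equation.

No integer solutions with |y| ≤ 35.


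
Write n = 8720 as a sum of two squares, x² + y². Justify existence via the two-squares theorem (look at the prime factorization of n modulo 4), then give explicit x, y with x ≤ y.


Step 1: Factor n = 8720 = 2^4 · 5 · 109.
Step 2: Check the mod-4 condition on each prime factor: 2 = 2 (special); 5 ≡ 1 (mod 4), exponent 1; 109 ≡ 1 (mod 4), exponent 1.
All primes ≡ 3 (mod 4) appear to even exponent (or don't appear), so by the two-squares theorem n IS expressible as a sum of two squares.
Step 3: Build a representation. Group n = k² · m with k = 4 and m = 5 · 109 = 545 (a product of primes ≡ 1 (mod 4)); a representation of m scales to one of n via (k·x)² + (k·y)² = k²(x² + y²). Each prime p ≡ 1 (mod 4) is itself a sum of two squares; find a² by testing p − a² for a perfect square:
  5: 5 − 1² = 4 = 2² ⇒ 5 = 1² + 2².
  109: 109 − 1² = 108, 109 − 2² = 105, 109 − 3² = 100 = 10² ⇒ 109 = 3² + 10².
  Combine using the Brahmagupta–Fibonacci identity (a² + b²)(c² + d²) = (ac − bd)² + (ad + bc)² = (ac + bd)² + (ad − bc)²:
  5 · 109 = 545: from (1² + 2²)(3² + 10²), take (1·3 − 2·10, 1·10 + 2·3) = (3 − 20, 10 + 6) = (-17, 16); dropping signs (only squares matter) gives (17, 16); check 17² + 16² = 289 + 256 = 545 ✓.
  Scale by k = 4: (4·17, 4·16) = (68, 64).
Step 4: Order so x ≤ y and verify: 64² + 68² = 4096 + 4624 = 8720 = n. ✓

n = 8720 = 64² + 68² (one valid representation with x ≤ y).


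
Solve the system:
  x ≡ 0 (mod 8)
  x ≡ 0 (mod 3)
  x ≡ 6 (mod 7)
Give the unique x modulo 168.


Moduli 8, 3, 7 are pairwise coprime; by CRT there is a unique solution modulo M = 8 · 3 · 7 = 168.
Solve pairwise, accumulating the modulus:
  Start with x ≡ 0 (mod 8).
  Combine with x ≡ 0 (mod 3): since gcd(8, 3) = 1, we get a unique residue mod 24.
    Write x = 0 + 8·t and substitute into x ≡ 0 (mod 3): 8·t ≡ 0 − 0 = 0 (mod 3).
    Reduce coefficients mod 3: 2·t ≡ 0 (mod 3).
    The inverse of 2 mod 3 is 2 (since 2·2 = 4 = 1·3 + 1), so t ≡ 2·0 = 0 ≡ 0 (mod 3).
    Then x = 0 + 8·0 = 0, valid modulo lcm(8, 3) = 24: x ≡ 0 (mod 24).
  Combine with x ≡ 6 (mod 7): since gcd(24, 7) = 1, we get a unique residue mod 168.
    Write x = 0 + 24·t and substitute into x ≡ 6 (mod 7): 24·t ≡ 6 − 0 = 6 (mod 7).
    Reduce coefficients mod 7: 3·t ≡ 6 (mod 7).
    The inverse of 3 mod 7 is 5 (since 3·5 = 15 = 2·7 + 1), so t ≡ 5·6 = 30 ≡ 2 (mod 7).
    Then x = 0 + 24·2 = 48, valid modulo lcm(24, 7) = 168: x ≡ 48 (mod 168).
Verify: 48 mod 8 = 0 ✓, 48 mod 3 = 0 ✓, 48 mod 7 = 6 ✓.

x ≡ 48 (mod 168).


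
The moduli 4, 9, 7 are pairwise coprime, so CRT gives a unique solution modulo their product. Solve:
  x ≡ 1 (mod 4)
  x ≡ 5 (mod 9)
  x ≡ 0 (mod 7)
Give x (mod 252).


Moduli 4, 9, 7 are pairwise coprime; by CRT there is a unique solution modulo M = 4 · 9 · 7 = 252.
Solve pairwise, accumulating the modulus:
  Start with x ≡ 1 (mod 4).
  Combine with x ≡ 5 (mod 9): since gcd(4, 9) = 1, we get a unique residue mod 36.
    Write x = 1 + 4·t and substitute into x ≡ 5 (mod 9): 4·t ≡ 5 − 1 = 4 (mod 9).
    The inverse of 4 mod 9 is 7 (since 4·7 = 28 = 3·9 + 1), so t ≡ 7·4 = 28 ≡ 1 (mod 9).
    Then x = 1 + 4·1 = 5, valid modulo lcm(4, 9) = 36: x ≡ 5 (mod 36).
  Combine with x ≡ 0 (mod 7): since gcd(36, 7) = 1, we get a unique residue mod 252.
    Write x = 5 + 36·t and substitute into x ≡ 0 (mod 7): 36·t ≡ 0 − 5 = -5 (mod 7).
    Reduce coefficients mod 7: 1·t ≡ 2 (mod 7).
    So t ≡ 2 (mod 7).
    Then x = 5 + 36·2 = 77, valid modulo lcm(36, 7) = 252: x ≡ 77 (mod 252).
Verify: 77 mod 4 = 1 ✓, 77 mod 9 = 5 ✓, 77 mod 7 = 0 ✓.

x ≡ 77 (mod 252).


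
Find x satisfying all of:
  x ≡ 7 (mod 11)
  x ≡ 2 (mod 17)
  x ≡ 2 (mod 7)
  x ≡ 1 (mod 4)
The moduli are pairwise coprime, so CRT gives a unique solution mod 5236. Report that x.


Product of moduli M = 11 · 17 · 7 · 4 = 5236.
Merge one congruence at a time:
  Start: x ≡ 7 (mod 11).
  Combine with x ≡ 2 (mod 17); new modulus lcm = 187.
    Write x = 7 + 11·t and substitute into x ≡ 2 (mod 17): 11·t ≡ 2 − 7 = -5 (mod 17).
    Reduce coefficients mod 17: 11·t ≡ 12 (mod 17).
    The inverse of 11 mod 17 is 14 (since 11·14 = 154 = 9·17 + 1), so t ≡ 14·12 = 168 ≡ 15 (mod 17).
    Then x = 7 + 11·15 = 172, valid modulo lcm(11, 17) = 187: x ≡ 172 (mod 187).
  Combine with x ≡ 2 (mod 7); new modulus lcm = 1309.
    Write x = 172 + 187·t and substitute into x ≡ 2 (mod 7): 187·t ≡ 2 − 172 = -170 (mod 7).
    Reduce coefficients mod 7: 5·t ≡ 5 (mod 7).
    The inverse of 5 mod 7 is 3 (since 5·3 = 15 = 2·7 + 1), so t ≡ 3·5 = 15 ≡ 1 (mod 7).
    Then x = 172 + 187·1 = 359, valid modulo lcm(187, 7) = 1309: x ≡ 359 (mod 1309).
  Combine with x ≡ 1 (mod 4); new modulus lcm = 5236.
    Write x = 359 + 1309·t and substitute into x ≡ 1 (mod 4): 1309·t ≡ 1 − 359 = -358 (mod 4).
    Reduce coefficients mod 4: 1·t ≡ 2 (mod 4).
    So t ≡ 2 (mod 4).
    Then x = 359 + 1309·2 = 2977, valid modulo lcm(1309, 4) = 5236: x ≡ 2977 (mod 5236).
Verify against each original: 2977 mod 11 = 7, 2977 mod 17 = 2, 2977 mod 7 = 2, 2977 mod 4 = 1.

x ≡ 2977 (mod 5236).


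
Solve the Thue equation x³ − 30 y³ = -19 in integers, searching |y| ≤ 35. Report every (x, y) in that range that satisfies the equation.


The equation is x³ - 30y³ = -19. For fixed y, x³ = 30·y³ − 19, so a solution requires the RHS to be a perfect cube.
Strategy: iterate y from -35 to 35, compute RHS = 30·y³ − 19, and check whether it is a (positive or negative) perfect cube.
Check small values of y:
  y = 0: RHS = -19 is not a perfect cube.
  y = 1: RHS = 11 is not a perfect cube.
  y = -1: RHS = -49 is not a perfect cube.
  y = 2: RHS = 221 is not a perfect cube.
  y = -2: RHS = -259 is not a perfect cube.
  y = 3: RHS = 791 is not a perfect cube.
  y = -3: RHS = -829 is not a perfect cube.
Continuing the search up to |y| = 35 finds no solutions either.
No (x, y) in the scanned range satisfies the equation.

No integer solutions with |y| ≤ 35.


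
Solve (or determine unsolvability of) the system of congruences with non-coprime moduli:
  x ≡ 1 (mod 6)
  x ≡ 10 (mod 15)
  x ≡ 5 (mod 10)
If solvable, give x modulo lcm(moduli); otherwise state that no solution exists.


Moduli 6, 15, 10 are not pairwise coprime, so CRT works modulo lcm(m_i) when all pairwise compatibility conditions hold.
Pairwise compatibility: gcd(m_i, m_j) must divide a_i - a_j for every pair.
Merge one congruence at a time:
  Start: x ≡ 1 (mod 6).
  Combine with x ≡ 10 (mod 15): gcd(6, 15) = 3; 10 - 1 = 9, which IS divisible by 3, so compatible.
    Write x = 1 + 6·t and substitute into x ≡ 10 (mod 15): 6·t ≡ 10 − 1 = 9 (mod 15).
    Divide the congruence (and modulus) by g = 3: 2·t ≡ 3 (mod 5).
    The inverse of 2 mod 5 is 3 (since 2·3 = 6 = 1·5 + 1), so t ≡ 3·3 = 9 ≡ 4 (mod 5).
    Then x = 1 + 6·4 = 25, valid modulo lcm(6, 15) = 30: x ≡ 25 (mod 30).
  Combine with x ≡ 5 (mod 10): gcd(30, 10) = 10; 5 - 25 = -20, which IS divisible by 10, so compatible.
    Write x = 25 + 30·t and substitute into x ≡ 5 (mod 10): 30·t ≡ 5 − 25 = -20 (mod 10).
    Divide the congruence (and modulus) by g = 10: 3·t ≡ -2 (mod 1).
    Modulo 1 every t works; take t = 0.
    Then x = 25 + 30·0 = 25, valid modulo lcm(30, 10) = 30: x ≡ 25 (mod 30).
Verify: 25 mod 6 = 1, 25 mod 15 = 10, 25 mod 10 = 5.

x ≡ 25 (mod 30).


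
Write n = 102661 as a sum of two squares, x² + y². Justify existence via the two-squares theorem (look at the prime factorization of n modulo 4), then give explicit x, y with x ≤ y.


Step 1: Factor n = 102661 = 13 · 53 · 149.
Step 2: Check the mod-4 condition on each prime factor: 13 ≡ 1 (mod 4), exponent 1; 53 ≡ 1 (mod 4), exponent 1; 149 ≡ 1 (mod 4), exponent 1.
All primes ≡ 3 (mod 4) appear to even exponent (or don't appear), so by the two-squares theorem n IS expressible as a sum of two squares.
Step 3: Build a representation. Here n = 13 · 53 · 149 is a product of primes ≡ 1 (mod 4). Each prime p ≡ 1 (mod 4) is itself a sum of two squares; find a² by testing p − a² for a perfect square:
  13: 13 − 1² = 12, 13 − 2² = 9 = 3² ⇒ 13 = 2² + 3².
  53: 53 − 1² = 52, 53 − 2² = 49 = 7² ⇒ 53 = 2² + 7².
  149: 149 − 1² = 148, 149 − 2² = 145, 149 − 3² = 140, 149 − 4² = 133, 149 − 5² = 124, 149 − 6² = 113, 149 − 7² = 100 = 10² ⇒ 149 = 7² + 10².
  Combine using the Brahmagupta–Fibonacci identity (a² + b²)(c² + d²) = (ac − bd)² + (ad + bc)² = (ac + bd)² + (ad − bc)²:
  13 · 53 = 689: from (2² + 3²)(2² + 7²), take (2·2 − 3·7, 2·7 + 3·2) = (4 − 21, 14 + 6) = (-17, 20); dropping signs (only squares matter) gives (17, 20); check 17² + 20² = 289 + 400 = 689 ✓.
  689 · 149 = 102661: from (17² + 20²)(7² + 10²), take (17·7 − 20·10, 17·10 + 20·7) = (119 − 200, 170 + 140) = (-81, 310); dropping signs (only squares matter) gives (81, 310); check 81² + 310² = 6561 + 96100 = 102661 ✓.
Step 4: Order so x ≤ y and verify: 81² + 310² = 6561 + 96100 = 102661 = n. ✓

n = 102661 = 81² + 310² (one valid representation with x ≤ y).


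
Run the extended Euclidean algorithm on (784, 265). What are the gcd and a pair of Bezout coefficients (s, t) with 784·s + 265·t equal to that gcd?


Euclidean algorithm on (784, 265) — divide until remainder is 0:
  784 = 2 · 265 + 254
  265 = 1 · 254 + 11
  254 = 23 · 11 + 1
  11 = 11 · 1 + 0
gcd(784, 265) = 1.
Track Bezout coefficients alongside the remainders: start with r₀ = 784 = a·1 + b·0 (s = 1, t = 0) and r₁ = 265 = a·0 + b·1 (s = 0, t = 1); each new remainder r_{k+1} = r_{k-1} − q_k·r_k inherits s_{k+1} = s_{k-1} − q_k·s_k, t_{k+1} = t_{k-1} − q_k·t_k, so r_k = a·s_k + b·t_k at every step:
  q = 2: r = 254, s = 1 − 2·0 = 1, t = 0 − 2·1 = -2  (check: 784·1 + 265·(-2) = 254)
  q = 1: r = 11, s = 0 − 1·1 = -1, t = 1 − 1·(-2) = 3  (check: 784·(-1) + 265·3 = 11)
  q = 23: r = 1, s = 1 − 23·(-1) = 24, t = -2 − 23·3 = -71  (check: 784·24 + 265·(-71) = 1)
The row with r = 1 (the gcd) gives the Bezout coefficients s = 24, t = -71.
Result: 784 · (24) + 265 · (-71) = 1.

gcd(784, 265) = 1; s = 24, t = -71 (check: 784·24 + 265·(-71) = 1).
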